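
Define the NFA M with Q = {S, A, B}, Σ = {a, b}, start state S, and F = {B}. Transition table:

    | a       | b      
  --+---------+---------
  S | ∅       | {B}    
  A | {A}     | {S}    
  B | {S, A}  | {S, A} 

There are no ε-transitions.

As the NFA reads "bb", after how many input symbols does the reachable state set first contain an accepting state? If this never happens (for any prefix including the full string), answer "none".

Start in {S}.
Read 'b': S→{B}; now {B}.
None of the earlier sets intersect F, but {B} does.

1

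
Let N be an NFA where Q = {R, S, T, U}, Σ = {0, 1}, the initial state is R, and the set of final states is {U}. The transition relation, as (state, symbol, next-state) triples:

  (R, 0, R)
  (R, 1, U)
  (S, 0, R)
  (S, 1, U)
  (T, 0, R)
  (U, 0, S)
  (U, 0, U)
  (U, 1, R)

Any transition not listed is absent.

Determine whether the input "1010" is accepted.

Yes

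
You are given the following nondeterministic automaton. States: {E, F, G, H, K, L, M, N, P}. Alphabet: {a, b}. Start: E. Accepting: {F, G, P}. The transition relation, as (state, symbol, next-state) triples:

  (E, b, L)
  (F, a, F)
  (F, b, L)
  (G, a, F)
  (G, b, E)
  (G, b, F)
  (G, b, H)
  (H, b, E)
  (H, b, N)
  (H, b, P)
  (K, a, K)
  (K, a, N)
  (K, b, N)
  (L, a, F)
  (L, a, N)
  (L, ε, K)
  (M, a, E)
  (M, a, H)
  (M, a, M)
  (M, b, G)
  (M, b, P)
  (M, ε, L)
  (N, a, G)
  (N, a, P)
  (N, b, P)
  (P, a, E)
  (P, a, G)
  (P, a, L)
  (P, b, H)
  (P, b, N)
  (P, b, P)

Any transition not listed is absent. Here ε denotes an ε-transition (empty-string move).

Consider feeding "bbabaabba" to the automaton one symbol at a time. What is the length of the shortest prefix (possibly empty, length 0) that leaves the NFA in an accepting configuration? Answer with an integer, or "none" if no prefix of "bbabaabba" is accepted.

3

Start in {E}.
Read 'b': {E} → {K, L}.
Read 'b': {K, L} → {N}.
Read 'a': {N} → {G, P}.
None of the earlier sets intersect F, but {G, P} does.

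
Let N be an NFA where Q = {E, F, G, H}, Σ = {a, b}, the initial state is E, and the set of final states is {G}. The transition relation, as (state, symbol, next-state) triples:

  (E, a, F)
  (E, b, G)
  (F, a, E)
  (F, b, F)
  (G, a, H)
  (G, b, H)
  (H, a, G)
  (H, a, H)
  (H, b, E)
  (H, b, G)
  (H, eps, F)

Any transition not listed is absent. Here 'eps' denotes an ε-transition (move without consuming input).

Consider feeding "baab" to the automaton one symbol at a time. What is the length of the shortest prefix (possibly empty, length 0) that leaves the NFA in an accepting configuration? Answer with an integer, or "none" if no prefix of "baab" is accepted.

1

Start in {E}.
Read 'b': E→{G}; now {G}.
None of the earlier sets intersect F, but {G} does.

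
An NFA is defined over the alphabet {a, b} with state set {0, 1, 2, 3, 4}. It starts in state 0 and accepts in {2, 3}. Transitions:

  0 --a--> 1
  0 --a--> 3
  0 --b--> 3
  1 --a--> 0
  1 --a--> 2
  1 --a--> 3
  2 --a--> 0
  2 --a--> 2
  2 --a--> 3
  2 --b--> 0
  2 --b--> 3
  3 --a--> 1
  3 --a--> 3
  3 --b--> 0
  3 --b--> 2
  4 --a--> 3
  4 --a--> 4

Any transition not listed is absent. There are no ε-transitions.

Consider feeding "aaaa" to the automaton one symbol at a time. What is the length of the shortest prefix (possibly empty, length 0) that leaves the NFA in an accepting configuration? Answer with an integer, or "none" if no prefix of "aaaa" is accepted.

Start in {0}.
Read 'a': {0} → {1, 3}.
None of the earlier sets intersect F, but {1, 3} does.

1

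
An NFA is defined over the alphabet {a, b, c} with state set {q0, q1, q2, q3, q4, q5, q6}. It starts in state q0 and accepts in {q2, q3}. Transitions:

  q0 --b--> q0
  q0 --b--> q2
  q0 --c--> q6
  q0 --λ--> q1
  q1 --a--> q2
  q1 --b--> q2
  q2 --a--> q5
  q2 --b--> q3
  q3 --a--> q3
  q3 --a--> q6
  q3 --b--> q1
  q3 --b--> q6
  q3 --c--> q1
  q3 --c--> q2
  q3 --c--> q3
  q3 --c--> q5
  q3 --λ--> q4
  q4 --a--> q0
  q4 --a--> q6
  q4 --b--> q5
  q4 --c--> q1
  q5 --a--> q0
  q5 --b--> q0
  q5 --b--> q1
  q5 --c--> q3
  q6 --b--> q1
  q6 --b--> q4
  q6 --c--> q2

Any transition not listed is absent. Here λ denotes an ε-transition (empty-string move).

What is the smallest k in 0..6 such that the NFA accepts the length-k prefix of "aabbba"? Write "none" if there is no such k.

Start: ε-closure({q0}) = {q0, q1}.
Read 'a': {q0, q1} → {q2}.
None of the earlier sets intersect F, but {q2} does.

1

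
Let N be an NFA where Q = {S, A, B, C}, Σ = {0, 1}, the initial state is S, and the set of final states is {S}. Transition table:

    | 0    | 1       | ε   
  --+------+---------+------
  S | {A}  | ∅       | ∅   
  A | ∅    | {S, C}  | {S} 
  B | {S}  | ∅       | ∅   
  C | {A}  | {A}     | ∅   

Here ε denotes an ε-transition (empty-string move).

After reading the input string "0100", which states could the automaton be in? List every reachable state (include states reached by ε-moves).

{S, A}

Start in {S}.
Read '0': S→{A}; union {A}; ε-closure = {S, A}.
Read '1': S→∅, A→{S, C}; now {S, C}.
Read '0': S→{A}, C→{A}; union {A}; ε-closure = {S, A}.
Read '0': S→{A}, A→∅; union {A}; ε-closure = {S, A}.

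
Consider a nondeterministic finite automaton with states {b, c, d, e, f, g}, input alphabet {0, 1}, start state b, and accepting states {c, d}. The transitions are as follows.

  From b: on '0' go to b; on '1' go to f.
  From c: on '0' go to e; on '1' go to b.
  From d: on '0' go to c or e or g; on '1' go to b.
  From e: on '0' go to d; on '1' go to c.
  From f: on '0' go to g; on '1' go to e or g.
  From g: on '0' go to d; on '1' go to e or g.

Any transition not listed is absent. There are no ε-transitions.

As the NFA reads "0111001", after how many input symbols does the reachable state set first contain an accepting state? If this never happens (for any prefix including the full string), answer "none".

Start in {b}.
Read '0': b→{b}; now {b}.
Read '1': b→{f}; now {f}.
Read '1': f→{e, g}; now {e, g}.
Read '1': e→{c}, g→{e, g}; now {c, e, g}.
None of the earlier sets intersect F, but {c, e, g} does.

4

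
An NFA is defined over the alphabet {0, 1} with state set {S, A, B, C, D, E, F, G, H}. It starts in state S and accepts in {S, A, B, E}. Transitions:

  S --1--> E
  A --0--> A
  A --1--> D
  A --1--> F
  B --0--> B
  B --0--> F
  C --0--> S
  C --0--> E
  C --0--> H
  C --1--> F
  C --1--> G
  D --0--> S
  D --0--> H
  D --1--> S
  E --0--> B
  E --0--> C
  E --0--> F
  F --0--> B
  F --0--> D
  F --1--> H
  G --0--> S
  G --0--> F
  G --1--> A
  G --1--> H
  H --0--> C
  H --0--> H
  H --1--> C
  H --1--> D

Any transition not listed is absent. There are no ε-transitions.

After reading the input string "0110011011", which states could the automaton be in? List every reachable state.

∅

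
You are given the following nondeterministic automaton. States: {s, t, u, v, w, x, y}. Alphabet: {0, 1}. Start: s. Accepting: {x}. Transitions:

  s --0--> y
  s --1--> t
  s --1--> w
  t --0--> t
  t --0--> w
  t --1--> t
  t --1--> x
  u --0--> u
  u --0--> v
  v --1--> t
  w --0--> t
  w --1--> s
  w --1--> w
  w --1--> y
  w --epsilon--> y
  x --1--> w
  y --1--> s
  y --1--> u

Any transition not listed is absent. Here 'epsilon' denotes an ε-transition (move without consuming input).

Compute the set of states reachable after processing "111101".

{s, t, u, w, x, y}

Start in {s}.
Read '1': {s} → {t, w, y}.
Read '1': {t, w, y} → {s, t, u, w, x, y}.
Read '1': {s, t, u, w, x, y} → {s, t, u, w, x, y}.
Read '1': {s, t, u, w, x, y} → {s, t, u, w, x, y}.
Read '0': {s, t, u, w, x, y} → {t, u, v, w, y}.
Read '1': {t, u, v, w, y} → {s, t, u, w, x, y}.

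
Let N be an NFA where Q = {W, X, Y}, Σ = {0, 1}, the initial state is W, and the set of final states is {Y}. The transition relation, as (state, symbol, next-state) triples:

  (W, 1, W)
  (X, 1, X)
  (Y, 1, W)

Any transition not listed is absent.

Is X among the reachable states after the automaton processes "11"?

Start in {W}.
Read '1': {W} → {W}.
Read '1': {W} → {W}.
State X is not in {W}.

No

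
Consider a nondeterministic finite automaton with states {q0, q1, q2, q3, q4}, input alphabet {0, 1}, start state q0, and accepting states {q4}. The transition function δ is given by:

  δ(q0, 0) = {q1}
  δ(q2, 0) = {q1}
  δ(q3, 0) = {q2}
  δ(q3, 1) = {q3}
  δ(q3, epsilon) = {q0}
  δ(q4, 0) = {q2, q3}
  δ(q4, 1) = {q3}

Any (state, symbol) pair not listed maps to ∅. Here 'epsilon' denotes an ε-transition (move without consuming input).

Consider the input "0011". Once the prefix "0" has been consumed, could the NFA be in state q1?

Start in {q0}.
Read '0': q0→{q1}; now {q1}.
State q1 is in {q1}.

Yes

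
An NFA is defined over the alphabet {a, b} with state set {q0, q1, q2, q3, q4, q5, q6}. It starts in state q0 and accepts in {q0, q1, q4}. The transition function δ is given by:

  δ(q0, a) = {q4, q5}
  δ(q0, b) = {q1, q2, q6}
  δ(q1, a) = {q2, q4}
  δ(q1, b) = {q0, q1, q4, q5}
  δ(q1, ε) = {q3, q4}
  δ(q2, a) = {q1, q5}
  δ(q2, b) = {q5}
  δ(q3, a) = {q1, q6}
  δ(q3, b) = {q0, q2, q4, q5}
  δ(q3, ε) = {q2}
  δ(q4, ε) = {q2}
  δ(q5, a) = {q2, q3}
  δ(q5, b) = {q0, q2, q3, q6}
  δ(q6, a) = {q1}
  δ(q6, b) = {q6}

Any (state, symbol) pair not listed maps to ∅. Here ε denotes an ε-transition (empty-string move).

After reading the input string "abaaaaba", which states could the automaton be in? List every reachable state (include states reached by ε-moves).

Start in {q0}.
Read 'a': q0→{q4, q5}; union {q4, q5}; ε-closure = {q2, q4, q5}.
Read 'b': q2→{q5}, q4→∅, q5→{q0, q2, q3, q6}; now {q0, q2, q3, q5, q6}.
Read 'a': q0→{q4, q5}, q2→{q1, q5}, q3→{q1, q6}, q5→{q2, q3}, q6→{q1}; now {q1, q2, q3, q4, q5, q6}.
Read 'a': q1→{q2, q4}, q2→{q1, q5}, q3→{q1, q6}, q4→∅, q5→{q2, q3}, q6→{q1}; now {q1, q2, q3, q4, q5, q6}.
Read 'a': q1→{q2, q4}, q2→{q1, q5}, q3→{q1, q6}, q4→∅, q5→{q2, q3}, q6→{q1}; now {q1, q2, q3, q4, q5, q6}.
Read 'a': q1→{q2, q4}, q2→{q1, q5}, q3→{q1, q6}, q4→∅, q5→{q2, q3}, q6→{q1}; now {q1, q2, q3, q4, q5, q6}.
Read 'b': q1→{q0, q1, q4, q5}, q2→{q5}, q3→{q0, q2, q4, q5}, q4→∅, q5→{q0, q2, q3, q6}, q6→{q6}; now {q0, q1, q2, q3, q4, q5, q6}.
Read 'a': q0→{q4, q5}, q1→{q2, q4}, q2→{q1, q5}, q3→{q1, q6}, q4→∅, q5→{q2, q3}, q6→{q1}; now {q1, q2, q3, q4, q5, q6}.

{q1, q2, q3, q4, q5, q6}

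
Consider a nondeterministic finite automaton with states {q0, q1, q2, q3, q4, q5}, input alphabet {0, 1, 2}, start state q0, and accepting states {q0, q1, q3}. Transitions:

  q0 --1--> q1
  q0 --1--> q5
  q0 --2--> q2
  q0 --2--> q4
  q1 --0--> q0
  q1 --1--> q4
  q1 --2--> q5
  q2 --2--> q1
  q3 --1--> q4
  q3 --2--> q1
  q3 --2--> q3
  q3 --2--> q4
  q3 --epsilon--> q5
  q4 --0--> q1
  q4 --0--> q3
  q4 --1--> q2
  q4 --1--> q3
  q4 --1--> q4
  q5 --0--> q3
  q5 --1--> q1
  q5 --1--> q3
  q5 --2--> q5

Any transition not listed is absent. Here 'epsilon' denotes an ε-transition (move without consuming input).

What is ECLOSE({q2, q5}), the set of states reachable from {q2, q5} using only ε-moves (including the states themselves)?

{q2, q5}

Begin with {q2, q5}.
No ε-moves leave this set, so the closure equals the set itself.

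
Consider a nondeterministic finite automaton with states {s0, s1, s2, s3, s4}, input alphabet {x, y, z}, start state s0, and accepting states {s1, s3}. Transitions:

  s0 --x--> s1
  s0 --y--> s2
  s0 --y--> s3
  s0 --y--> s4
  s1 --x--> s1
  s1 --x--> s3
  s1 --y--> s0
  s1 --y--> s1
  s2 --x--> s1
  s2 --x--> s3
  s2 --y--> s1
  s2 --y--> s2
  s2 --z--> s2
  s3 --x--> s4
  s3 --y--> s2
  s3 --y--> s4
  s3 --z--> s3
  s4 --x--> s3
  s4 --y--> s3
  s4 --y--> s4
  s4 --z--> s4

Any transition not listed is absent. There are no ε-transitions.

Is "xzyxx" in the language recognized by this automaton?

No

Start in {s0}.
Read 'x': s0→{s1}; now {s1}.
Read 'z': s1→∅; now ∅.
The set is empty and remains empty for the remaining 3 symbols.
The final set ∅ contains no accepting state.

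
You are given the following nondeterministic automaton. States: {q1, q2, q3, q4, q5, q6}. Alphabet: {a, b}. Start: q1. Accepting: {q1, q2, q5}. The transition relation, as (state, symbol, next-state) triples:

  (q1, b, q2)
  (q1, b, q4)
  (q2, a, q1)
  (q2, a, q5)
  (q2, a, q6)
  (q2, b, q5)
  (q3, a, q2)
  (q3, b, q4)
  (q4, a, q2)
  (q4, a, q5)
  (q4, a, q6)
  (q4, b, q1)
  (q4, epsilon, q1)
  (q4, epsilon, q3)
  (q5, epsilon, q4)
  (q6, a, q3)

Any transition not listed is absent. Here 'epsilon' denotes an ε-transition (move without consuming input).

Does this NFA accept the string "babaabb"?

Start in {q1}.
Read 'b': {q1} → {q1, q2, q3, q4}.
Read 'a': {q1, q2, q3, q4} → {q1, q2, q3, q4, q5, q6}.
Read 'b': {q1, q2, q3, q4, q5, q6} → {q1, q2, q3, q4, q5}.
Read 'a': {q1, q2, q3, q4, q5} → {q1, q2, q3, q4, q5, q6}.
Read 'a': {q1, q2, q3, q4, q5, q6} → {q1, q2, q3, q4, q5, q6}.
Read 'b': {q1, q2, q3, q4, q5, q6} → {q1, q2, q3, q4, q5}.
Read 'b': {q1, q2, q3, q4, q5} → {q1, q2, q3, q4, q5}.
The final set {q1, q2, q3, q4, q5} contains the accepting states q1, q2, q5.

Yes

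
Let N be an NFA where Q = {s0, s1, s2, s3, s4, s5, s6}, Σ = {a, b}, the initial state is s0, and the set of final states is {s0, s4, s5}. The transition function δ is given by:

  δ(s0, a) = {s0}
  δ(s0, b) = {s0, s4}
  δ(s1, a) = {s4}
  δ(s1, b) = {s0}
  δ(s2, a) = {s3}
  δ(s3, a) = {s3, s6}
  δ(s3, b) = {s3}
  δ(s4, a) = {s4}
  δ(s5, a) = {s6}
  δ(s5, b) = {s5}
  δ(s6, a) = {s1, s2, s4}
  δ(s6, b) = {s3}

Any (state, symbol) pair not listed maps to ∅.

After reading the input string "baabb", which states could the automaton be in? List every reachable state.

{s0, s4}

Start in {s0}.
Read 'b': s0→{s0, s4}; now {s0, s4}.
Read 'a': s0→{s0}, s4→{s4}; now {s0, s4}.
Read 'a': s0→{s0}, s4→{s4}; now {s0, s4}.
Read 'b': s0→{s0, s4}, s4→∅; now {s0, s4}.
Read 'b': s0→{s0, s4}, s4→∅; now {s0, s4}.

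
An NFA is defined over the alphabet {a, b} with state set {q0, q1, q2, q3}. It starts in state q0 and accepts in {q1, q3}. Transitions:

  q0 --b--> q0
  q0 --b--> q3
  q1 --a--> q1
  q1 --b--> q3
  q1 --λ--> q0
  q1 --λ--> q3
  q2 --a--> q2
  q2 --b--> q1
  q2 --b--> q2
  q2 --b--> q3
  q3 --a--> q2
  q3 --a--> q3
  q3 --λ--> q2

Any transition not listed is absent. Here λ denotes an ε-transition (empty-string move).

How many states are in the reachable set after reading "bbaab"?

4

Start in {q0}.
Read 'b': q0→{q0, q3}; union {q0, q3}; ε-closure = {q0, q2, q3}.
Read 'b': q0→{q0, q3}, q2→{q1, q2, q3}, q3→∅; now {q0, q1, q2, q3}.
Read 'a': q0→∅, q1→{q1}, q2→{q2}, q3→{q2, q3}; union {q1, q2, q3}; ε-closure = {q0, q1, q2, q3}.
Read 'a': q0→∅, q1→{q1}, q2→{q2}, q3→{q2, q3}; union {q1, q2, q3}; ε-closure = {q0, q1, q2, q3}.
Read 'b': q0→{q0, q3}, q1→{q3}, q2→{q1, q2, q3}, q3→∅; now {q0, q1, q2, q3}.
That set has 4 states.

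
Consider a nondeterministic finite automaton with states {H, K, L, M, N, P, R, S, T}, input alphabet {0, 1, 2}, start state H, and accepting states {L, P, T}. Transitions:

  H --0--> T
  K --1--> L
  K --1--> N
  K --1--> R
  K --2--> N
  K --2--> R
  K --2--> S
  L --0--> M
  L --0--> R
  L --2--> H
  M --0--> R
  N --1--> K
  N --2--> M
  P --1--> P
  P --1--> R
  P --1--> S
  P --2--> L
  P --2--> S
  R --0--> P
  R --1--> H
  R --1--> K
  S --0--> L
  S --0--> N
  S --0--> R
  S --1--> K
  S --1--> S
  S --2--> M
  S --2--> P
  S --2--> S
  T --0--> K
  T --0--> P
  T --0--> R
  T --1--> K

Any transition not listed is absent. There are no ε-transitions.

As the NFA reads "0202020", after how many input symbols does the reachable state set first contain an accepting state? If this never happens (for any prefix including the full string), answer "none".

Start in {H}.
Read '0': H→{T}; now {T}.
None of the earlier sets intersect F, but {T} does.

1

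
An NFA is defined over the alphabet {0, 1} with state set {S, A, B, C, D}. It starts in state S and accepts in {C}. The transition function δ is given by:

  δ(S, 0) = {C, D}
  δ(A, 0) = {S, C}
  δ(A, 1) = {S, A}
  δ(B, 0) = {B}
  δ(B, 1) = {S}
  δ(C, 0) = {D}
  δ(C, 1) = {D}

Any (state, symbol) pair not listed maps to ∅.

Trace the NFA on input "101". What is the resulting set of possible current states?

Start in {S}.
Read '1': {S} → ∅.
The set is empty and remains empty for the remaining 2 symbols.

∅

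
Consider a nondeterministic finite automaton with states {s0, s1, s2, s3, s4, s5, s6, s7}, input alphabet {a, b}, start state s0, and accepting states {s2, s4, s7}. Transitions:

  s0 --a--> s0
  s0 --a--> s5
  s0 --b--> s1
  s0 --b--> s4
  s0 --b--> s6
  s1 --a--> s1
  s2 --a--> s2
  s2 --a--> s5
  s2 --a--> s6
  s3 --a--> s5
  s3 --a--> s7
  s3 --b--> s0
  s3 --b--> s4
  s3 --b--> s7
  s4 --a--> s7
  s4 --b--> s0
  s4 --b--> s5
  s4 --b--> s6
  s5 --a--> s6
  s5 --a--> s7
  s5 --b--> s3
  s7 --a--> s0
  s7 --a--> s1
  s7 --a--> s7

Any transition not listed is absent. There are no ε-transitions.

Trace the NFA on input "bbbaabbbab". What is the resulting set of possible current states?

{s3}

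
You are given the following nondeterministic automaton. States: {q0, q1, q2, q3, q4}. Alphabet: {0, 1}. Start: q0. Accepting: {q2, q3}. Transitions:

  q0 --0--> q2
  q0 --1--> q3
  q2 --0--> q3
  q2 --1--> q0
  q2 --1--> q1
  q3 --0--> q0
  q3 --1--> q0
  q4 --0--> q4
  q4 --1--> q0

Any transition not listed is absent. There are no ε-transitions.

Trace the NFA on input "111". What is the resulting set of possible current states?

Start in {q0}.
Read '1': q0→{q3}; now {q3}.
Read '1': q3→{q0}; now {q0}.
Read '1': q0→{q3}; now {q3}.

{q3}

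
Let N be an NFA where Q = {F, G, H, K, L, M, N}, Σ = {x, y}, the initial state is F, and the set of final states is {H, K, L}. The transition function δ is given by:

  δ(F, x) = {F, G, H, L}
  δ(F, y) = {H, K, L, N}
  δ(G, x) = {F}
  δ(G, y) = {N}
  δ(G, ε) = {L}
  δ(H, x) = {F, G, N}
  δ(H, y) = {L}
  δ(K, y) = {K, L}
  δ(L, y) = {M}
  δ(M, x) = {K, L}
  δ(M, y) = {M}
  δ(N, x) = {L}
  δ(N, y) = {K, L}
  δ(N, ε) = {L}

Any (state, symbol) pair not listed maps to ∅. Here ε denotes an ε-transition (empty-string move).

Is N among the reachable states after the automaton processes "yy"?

No

Start in {F}.
Read 'y': {F} → {H, K, L, N}.
Read 'y': {H, K, L, N} → {K, L, M}.
State N is not in {K, L, M}.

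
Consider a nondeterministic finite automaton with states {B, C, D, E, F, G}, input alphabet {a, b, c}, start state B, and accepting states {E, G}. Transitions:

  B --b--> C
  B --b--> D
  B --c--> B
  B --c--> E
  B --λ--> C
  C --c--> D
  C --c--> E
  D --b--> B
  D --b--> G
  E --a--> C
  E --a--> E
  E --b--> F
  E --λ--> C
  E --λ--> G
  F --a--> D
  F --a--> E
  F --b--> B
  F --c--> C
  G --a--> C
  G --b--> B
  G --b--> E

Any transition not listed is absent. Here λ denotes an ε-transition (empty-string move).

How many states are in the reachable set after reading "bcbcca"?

Start: ε-closure({B}) = {B, C}.
Read 'b': B→{C, D}, C→∅; now {C, D}.
Read 'c': C→{D, E}, D→∅; union {D, E}; ε-closure = {C, D, E, G}.
Read 'b': C→∅, D→{B, G}, E→{F}, G→{B, E}; union {B, E, F, G}; ε-closure = {B, C, E, F, G}.
Read 'c': B→{B, E}, C→{D, E}, E→∅, F→{C}, G→∅; union {B, C, D, E}; ε-closure = {B, C, D, E, G}.
Read 'c': B→{B, E}, C→{D, E}, D→∅, E→∅, G→∅; union {B, D, E}; ε-closure = {B, C, D, E, G}.
Read 'a': B→∅, C→∅, D→∅, E→{C, E}, G→{C}; union {C, E}; ε-closure = {C, E, G}.
That set has 3 states.

3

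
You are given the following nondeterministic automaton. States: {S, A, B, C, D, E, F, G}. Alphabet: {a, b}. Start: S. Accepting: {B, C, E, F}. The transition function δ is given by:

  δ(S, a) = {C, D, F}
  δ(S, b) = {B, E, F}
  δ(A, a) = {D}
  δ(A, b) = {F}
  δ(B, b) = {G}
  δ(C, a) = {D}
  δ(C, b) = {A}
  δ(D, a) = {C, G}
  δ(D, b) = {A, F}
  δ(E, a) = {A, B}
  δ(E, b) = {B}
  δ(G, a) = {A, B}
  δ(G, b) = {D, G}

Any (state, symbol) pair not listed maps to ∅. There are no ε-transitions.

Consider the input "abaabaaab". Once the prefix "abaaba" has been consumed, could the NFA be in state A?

Yes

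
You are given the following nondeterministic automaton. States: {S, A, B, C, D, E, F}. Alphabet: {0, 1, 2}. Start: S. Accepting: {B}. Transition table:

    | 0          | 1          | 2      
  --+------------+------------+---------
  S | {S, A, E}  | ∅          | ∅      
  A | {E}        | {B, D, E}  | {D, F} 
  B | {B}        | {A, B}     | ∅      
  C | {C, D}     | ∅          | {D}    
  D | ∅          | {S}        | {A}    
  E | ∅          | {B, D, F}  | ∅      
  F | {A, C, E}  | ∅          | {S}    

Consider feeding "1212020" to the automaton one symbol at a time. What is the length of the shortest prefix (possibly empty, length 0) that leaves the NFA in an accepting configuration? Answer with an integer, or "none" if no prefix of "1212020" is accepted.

Start in {S}.
Read '1': {S} → ∅.
The set is empty and remains empty for the remaining 6 symbols.
No reachable set along the way intersects F.

none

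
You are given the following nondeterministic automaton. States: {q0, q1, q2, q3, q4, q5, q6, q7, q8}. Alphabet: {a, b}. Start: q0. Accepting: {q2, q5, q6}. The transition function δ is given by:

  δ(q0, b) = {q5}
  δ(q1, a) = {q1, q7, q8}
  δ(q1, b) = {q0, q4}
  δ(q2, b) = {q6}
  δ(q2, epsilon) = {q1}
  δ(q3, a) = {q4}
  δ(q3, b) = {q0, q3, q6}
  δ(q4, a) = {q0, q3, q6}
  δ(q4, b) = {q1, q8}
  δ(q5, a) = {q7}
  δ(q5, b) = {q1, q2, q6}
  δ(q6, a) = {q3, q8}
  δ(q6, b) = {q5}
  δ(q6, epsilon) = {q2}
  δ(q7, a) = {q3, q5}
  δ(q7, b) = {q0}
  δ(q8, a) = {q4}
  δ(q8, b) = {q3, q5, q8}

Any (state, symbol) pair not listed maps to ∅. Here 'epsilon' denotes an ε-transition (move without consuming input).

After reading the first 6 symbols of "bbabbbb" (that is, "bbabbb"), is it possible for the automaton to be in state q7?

No

Start in {q0}.
Read 'b': {q0} → {q5}.
Read 'b': {q5} → {q1, q2, q6}.
Read 'a': {q1, q2, q6} → {q1, q3, q7, q8}.
Read 'b': {q1, q3, q7, q8} → {q0, q1, q2, q3, q4, q5, q6, q8}.
Read 'b': {q0, q1, q2, q3, q4, q5, q6, q8} → {q0, q1, q2, q3, q4, q5, q6, q8}.
Read 'b': {q0, q1, q2, q3, q4, q5, q6, q8} → {q0, q1, q2, q3, q4, q5, q6, q8}.
State q7 is not in {q0, q1, q2, q3, q4, q5, q6, q8}.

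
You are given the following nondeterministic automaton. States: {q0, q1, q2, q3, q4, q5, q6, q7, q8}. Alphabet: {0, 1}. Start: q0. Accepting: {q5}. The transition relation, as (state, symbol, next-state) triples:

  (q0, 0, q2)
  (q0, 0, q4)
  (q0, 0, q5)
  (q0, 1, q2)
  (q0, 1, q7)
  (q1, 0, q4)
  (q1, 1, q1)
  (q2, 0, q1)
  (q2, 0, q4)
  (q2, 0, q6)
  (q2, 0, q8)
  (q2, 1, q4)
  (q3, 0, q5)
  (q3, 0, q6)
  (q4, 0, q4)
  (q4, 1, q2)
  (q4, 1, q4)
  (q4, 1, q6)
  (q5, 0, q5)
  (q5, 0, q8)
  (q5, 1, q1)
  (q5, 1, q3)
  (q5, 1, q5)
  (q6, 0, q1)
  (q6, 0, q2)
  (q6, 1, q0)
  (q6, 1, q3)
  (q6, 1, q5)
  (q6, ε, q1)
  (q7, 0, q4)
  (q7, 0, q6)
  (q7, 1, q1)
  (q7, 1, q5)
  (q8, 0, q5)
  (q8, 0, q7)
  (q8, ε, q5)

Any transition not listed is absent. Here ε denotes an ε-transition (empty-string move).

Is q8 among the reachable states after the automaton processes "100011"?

No

Start in {q0}.
Read '1': q0→{q2, q7}; now {q2, q7}.
Read '0': q2→{q1, q4, q6, q8}, q7→{q4, q6}; union {q1, q4, q6, q8}; ε-closure = {q1, q4, q5, q6, q8}.
Read '0': q1→{q4}, q4→{q4}, q5→{q5, q8}, q6→{q1, q2}, q8→{q5, q7}; now {q1, q2, q4, q5, q7, q8}.
Read '0': q1→{q4}, q2→{q1, q4, q6, q8}, q4→{q4}, q5→{q5, q8}, q7→{q4, q6}, q8→{q5, q7}; now {q1, q4, q5, q6, q7, q8}.
Read '1': q1→{q1}, q4→{q2, q4, q6}, q5→{q1, q3, q5}, q6→{q0, q3, q5}, q7→{q1, q5}, q8→∅; now {q0, q1, q2, q3, q4, q5, q6}.
Read '1': q0→{q2, q7}, q1→{q1}, q2→{q4}, q3→∅, q4→{q2, q4, q6}, q5→{q1, q3, q5}, q6→{q0, q3, q5}; now {q0, q1, q2, q3, q4, q5, q6, q7}.
State q8 is not in {q0, q1, q2, q3, q4, q5, q6, q7}.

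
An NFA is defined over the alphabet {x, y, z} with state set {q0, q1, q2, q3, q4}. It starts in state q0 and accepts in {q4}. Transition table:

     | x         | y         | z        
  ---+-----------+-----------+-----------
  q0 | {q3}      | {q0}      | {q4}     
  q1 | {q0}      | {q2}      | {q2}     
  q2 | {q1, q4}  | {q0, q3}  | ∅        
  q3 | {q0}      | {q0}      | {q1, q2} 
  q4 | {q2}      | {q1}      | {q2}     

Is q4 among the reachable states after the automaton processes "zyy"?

No

Start in {q0}.
Read 'z': q0→{q4}; now {q4}.
Read 'y': q4→{q1}; now {q1}.
Read 'y': q1→{q2}; now {q2}.
State q4 is not in {q2}.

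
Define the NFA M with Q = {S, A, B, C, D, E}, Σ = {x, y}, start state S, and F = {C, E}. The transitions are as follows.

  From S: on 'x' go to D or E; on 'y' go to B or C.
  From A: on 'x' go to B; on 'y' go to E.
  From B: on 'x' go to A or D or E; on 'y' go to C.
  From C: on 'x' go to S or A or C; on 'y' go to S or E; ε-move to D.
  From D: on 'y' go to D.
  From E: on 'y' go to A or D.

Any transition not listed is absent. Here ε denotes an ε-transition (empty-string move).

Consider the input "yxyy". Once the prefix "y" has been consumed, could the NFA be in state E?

Start in {S}.
Read 'y': S→{B, C}; union {B, C}; ε-closure = {B, C, D}.
State E is not in {B, C, D}.

No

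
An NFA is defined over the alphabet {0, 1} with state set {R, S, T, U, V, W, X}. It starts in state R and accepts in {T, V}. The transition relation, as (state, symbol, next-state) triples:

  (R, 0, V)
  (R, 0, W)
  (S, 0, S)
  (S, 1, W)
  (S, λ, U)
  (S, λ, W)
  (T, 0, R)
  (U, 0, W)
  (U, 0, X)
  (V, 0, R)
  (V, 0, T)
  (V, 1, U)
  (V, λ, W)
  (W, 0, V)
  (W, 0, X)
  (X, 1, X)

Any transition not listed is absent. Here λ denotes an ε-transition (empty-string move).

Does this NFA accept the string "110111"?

Start in {R}.
Read '1': {R} → ∅.
The set is empty and remains empty for the remaining 5 symbols.
The final set ∅ contains no accepting state.

No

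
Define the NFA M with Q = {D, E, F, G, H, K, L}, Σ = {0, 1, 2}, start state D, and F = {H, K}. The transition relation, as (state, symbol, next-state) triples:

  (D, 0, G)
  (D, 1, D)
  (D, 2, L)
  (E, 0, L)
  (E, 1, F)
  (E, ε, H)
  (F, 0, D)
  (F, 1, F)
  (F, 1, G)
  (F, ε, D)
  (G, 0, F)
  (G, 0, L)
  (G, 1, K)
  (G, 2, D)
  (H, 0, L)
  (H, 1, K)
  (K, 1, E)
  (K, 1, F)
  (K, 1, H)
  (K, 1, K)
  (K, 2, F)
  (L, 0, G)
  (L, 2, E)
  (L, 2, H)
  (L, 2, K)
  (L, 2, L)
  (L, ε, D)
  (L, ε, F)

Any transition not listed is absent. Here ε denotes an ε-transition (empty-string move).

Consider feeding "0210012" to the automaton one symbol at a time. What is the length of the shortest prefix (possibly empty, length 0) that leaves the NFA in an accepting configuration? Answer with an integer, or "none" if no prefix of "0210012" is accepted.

none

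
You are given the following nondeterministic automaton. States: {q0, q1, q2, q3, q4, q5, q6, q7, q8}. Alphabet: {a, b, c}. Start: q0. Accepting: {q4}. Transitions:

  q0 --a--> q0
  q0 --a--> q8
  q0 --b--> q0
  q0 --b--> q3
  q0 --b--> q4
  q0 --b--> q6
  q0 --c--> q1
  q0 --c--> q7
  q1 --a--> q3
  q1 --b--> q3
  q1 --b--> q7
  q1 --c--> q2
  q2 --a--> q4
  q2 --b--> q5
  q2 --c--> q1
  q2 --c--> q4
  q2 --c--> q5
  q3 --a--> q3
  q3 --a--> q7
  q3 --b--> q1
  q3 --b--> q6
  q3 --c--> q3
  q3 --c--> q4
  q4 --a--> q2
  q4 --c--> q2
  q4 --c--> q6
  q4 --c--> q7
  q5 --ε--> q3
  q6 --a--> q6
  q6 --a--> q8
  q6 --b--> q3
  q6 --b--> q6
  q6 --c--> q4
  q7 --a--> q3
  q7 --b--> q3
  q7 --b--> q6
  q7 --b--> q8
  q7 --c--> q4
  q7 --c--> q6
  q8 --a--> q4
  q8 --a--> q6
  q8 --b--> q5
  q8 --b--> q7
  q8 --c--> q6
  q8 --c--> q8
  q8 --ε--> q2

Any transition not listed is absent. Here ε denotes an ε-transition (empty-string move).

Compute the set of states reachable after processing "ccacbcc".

{q1, q2, q3, q4, q5, q6, q7, q8}

Start in {q0}.
Read 'c': q0→{q1, q7}; now {q1, q7}.
Read 'c': q1→{q2}, q7→{q4, q6}; now {q2, q4, q6}.
Read 'a': q2→{q4}, q4→{q2}, q6→{q6, q8}; now {q2, q4, q6, q8}.
Read 'c': q2→{q1, q4, q5}, q4→{q2, q6, q7}, q6→{q4}, q8→{q6, q8}; union {q1, q2, q4, q5, q6, q7, q8}; ε-closure = {q1, q2, q3, q4, q5, q6, q7, q8}.
Read 'b': q1→{q3, q7}, q2→{q5}, q3→{q1, q6}, q4→∅, q5→∅, q6→{q3, q6}, q7→{q3, q6, q8}, q8→{q5, q7}; union {q1, q3, q5, q6, q7, q8}; ε-closure = {q1, q2, q3, q5, q6, q7, q8}.
Read 'c': q1→{q2}, q2→{q1, q4, q5}, q3→{q3, q4}, q5→∅, q6→{q4}, q7→{q4, q6}, q8→{q6, q8}; now {q1, q2, q3, q4, q5, q6, q8}.
Read 'c': q1→{q2}, q2→{q1, q4, q5}, q3→{q3, q4}, q4→{q2, q6, q7}, q5→∅, q6→{q4}, q8→{q6, q8}; now {q1, q2, q3, q4, q5, q6, q7, q8}.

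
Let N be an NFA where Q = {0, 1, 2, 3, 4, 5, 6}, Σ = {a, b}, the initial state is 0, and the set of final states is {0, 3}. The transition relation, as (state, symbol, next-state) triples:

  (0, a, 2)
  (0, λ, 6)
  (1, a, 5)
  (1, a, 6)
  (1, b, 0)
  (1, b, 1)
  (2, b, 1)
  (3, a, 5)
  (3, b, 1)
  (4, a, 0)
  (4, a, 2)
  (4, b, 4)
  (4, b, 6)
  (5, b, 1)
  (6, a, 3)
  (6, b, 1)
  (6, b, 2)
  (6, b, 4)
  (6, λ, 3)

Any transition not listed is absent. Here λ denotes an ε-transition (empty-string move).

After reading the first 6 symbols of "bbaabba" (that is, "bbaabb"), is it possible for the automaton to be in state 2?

No

Start: ε-closure({0}) = {0, 3, 6}.
Read 'b': 0→∅, 3→{1}, 6→{1, 2, 4}; now {1, 2, 4}.
Read 'b': 1→{0, 1}, 2→{1}, 4→{4, 6}; union {0, 1, 4, 6}; ε-closure = {0, 1, 3, 4, 6}.
Read 'a': 0→{2}, 1→{5, 6}, 3→{5}, 4→{0, 2}, 6→{3}; now {0, 2, 3, 5, 6}.
Read 'a': 0→{2}, 2→∅, 3→{5}, 5→∅, 6→{3}; now {2, 3, 5}.
Read 'b': 2→{1}, 3→{1}, 5→{1}; now {1}.
Read 'b': 1→{0, 1}; union {0, 1}; ε-closure = {0, 1, 3, 6}.
State 2 is not in {0, 1, 3, 6}.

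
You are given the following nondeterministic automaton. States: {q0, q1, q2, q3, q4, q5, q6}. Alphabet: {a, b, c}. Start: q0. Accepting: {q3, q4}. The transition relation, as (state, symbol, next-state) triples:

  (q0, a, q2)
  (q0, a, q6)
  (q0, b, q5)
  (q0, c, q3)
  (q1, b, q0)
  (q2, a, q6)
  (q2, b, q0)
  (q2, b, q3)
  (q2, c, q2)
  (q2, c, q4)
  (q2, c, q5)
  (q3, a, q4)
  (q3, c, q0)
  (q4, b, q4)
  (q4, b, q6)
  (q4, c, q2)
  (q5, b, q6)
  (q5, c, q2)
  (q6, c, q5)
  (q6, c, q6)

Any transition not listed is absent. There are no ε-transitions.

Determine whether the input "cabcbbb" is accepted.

Start in {q0}.
Read 'c': {q0} → {q3}.
Read 'a': {q3} → {q4}.
Read 'b': {q4} → {q4, q6}.
Read 'c': {q4, q6} → {q2, q5, q6}.
Read 'b': {q2, q5, q6} → {q0, q3, q6}.
Read 'b': {q0, q3, q6} → {q5}.
Read 'b': {q5} → {q6}.
The final set {q6} contains no accepting state.

No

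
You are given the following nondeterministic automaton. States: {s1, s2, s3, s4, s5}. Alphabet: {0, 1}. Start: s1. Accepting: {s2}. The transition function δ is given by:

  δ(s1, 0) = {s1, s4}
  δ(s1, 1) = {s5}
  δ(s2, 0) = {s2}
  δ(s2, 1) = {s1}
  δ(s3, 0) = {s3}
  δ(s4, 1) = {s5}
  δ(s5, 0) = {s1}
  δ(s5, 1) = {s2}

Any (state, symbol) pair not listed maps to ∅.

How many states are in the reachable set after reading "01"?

Start in {s1}.
Read '0': {s1} → {s1, s4}.
Read '1': {s1, s4} → {s5}.
That set has 1 state.

1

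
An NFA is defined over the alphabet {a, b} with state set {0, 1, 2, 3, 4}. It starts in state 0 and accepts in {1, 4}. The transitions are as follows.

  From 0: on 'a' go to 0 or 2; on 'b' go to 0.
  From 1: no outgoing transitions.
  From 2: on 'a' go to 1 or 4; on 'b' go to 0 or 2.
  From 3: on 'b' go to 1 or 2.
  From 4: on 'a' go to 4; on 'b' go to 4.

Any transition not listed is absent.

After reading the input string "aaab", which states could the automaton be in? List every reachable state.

Start in {0}.
Read 'a': 0→{0, 2}; now {0, 2}.
Read 'a': 0→{0, 2}, 2→{1, 4}; now {0, 1, 2, 4}.
Read 'a': 0→{0, 2}, 1→∅, 2→{1, 4}, 4→{4}; now {0, 1, 2, 4}.
Read 'b': 0→{0}, 1→∅, 2→{0, 2}, 4→{4}; now {0, 2, 4}.

{0, 2, 4}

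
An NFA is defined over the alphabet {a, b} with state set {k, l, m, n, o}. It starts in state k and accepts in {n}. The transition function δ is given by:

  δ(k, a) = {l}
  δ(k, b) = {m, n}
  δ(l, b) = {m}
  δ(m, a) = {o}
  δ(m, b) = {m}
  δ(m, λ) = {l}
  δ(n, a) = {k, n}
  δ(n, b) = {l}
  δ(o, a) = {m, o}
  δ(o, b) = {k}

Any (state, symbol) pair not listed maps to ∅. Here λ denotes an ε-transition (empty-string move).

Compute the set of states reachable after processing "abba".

{o}

Start in {k}.
Read 'a': k→{l}; now {l}.
Read 'b': l→{m}; union {m}; ε-closure = {l, m}.
Read 'b': l→{m}, m→{m}; union {m}; ε-closure = {l, m}.
Read 'a': l→∅, m→{o}; now {o}.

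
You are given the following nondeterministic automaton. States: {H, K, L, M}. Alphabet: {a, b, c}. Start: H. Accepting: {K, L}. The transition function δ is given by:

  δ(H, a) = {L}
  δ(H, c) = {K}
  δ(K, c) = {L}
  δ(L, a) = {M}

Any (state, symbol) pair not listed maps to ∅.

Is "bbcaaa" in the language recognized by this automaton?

Start in {H}.
Read 'b': H→∅; now ∅.
The set is empty and remains empty for the remaining 5 symbols.
The final set ∅ contains no accepting state.

No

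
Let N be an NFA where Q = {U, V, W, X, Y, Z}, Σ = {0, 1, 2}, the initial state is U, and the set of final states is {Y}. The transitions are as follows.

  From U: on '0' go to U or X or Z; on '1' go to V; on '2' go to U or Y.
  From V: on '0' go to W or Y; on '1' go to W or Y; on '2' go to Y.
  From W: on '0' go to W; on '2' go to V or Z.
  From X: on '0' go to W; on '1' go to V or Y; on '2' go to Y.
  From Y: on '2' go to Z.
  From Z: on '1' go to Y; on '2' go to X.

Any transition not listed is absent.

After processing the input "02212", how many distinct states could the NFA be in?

Start in {U}.
Read '0': {U} → {U, X, Z}.
Read '2': {U, X, Z} → {U, X, Y}.
Read '2': {U, X, Y} → {U, Y, Z}.
Read '1': {U, Y, Z} → {V, Y}.
Read '2': {V, Y} → {Y, Z}.
That set has 2 states.

2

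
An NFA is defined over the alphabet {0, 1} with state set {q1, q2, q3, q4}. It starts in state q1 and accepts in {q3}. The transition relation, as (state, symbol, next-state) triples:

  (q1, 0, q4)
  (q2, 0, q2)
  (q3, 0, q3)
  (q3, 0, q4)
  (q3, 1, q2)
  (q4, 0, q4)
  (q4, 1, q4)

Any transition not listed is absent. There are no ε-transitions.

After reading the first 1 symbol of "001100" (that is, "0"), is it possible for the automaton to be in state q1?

No

Start in {q1}.
Read '0': {q1} → {q4}.
State q1 is not in {q4}.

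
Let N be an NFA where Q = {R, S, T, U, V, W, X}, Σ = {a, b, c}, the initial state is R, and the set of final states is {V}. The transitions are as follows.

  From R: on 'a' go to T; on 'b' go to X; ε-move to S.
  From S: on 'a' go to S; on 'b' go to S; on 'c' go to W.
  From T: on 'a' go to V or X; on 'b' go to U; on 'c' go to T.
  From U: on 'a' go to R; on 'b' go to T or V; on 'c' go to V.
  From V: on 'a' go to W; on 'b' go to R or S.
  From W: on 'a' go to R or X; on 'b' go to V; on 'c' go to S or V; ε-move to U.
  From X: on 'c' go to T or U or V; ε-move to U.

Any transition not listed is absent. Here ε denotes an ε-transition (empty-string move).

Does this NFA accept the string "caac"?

Start: ε-closure({R}) = {R, S}.
Read 'c': R→∅, S→{W}; union {W}; ε-closure = {U, W}.
Read 'a': U→{R}, W→{R, X}; union {R, X}; ε-closure = {R, S, U, X}.
Read 'a': R→{T}, S→{S}, U→{R}, X→∅; now {R, S, T}.
Read 'c': R→∅, S→{W}, T→{T}; union {T, W}; ε-closure = {T, U, W}.
The final set {T, U, W} contains no accepting state.

No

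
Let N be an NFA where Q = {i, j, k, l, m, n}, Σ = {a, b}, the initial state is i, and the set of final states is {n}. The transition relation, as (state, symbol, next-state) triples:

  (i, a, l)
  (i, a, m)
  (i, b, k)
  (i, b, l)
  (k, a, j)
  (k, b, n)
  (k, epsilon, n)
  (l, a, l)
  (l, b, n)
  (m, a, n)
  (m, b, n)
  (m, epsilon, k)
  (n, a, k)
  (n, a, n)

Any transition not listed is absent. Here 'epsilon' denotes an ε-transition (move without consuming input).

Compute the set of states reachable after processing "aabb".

Start in {i}.
Read 'a': {i} → {k, l, m, n}.
Read 'a': {k, l, m, n} → {j, k, l, n}.
Read 'b': {j, k, l, n} → {n}.
Read 'b': {n} → ∅.

∅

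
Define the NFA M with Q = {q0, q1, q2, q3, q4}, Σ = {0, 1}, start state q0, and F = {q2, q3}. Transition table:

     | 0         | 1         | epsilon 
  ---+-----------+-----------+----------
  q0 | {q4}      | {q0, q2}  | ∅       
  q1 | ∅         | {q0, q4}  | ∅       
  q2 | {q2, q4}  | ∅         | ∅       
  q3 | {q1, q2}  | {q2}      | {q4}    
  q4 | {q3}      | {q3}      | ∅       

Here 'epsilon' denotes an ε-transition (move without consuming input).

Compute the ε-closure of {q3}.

Begin with {q3}.
ε-move q3 → q4; add q4.

{q3, q4}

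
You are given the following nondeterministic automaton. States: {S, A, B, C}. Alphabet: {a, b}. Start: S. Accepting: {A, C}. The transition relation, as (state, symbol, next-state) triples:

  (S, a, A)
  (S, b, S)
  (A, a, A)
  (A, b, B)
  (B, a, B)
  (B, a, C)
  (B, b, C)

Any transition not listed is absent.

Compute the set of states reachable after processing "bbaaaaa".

{A}

Start in {S}.
Read 'b': {S} → {S}.
Read 'b': {S} → {S}.
Read 'a': {S} → {A}.
Read 'a': {A} → {A}.
Read 'a': {A} → {A}.
Read 'a': {A} → {A}.
Read 'a': {A} → {A}.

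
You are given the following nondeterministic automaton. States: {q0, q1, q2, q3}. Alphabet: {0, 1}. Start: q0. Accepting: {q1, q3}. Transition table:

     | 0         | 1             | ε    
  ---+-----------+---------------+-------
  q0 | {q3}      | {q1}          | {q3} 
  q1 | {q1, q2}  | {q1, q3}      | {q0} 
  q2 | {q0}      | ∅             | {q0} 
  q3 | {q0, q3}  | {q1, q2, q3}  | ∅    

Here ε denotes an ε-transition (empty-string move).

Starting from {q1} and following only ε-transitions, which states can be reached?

Begin with {q1}.
ε-move q1 → q0; add q0.
ε-move q0 → q3; add q3.

{q0, q1, q3}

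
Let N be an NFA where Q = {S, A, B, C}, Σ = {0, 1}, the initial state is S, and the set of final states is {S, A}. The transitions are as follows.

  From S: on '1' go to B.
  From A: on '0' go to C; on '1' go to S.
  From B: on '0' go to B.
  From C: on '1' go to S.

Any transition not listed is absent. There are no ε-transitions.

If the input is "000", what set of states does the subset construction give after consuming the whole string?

Start in {S}.
Read '0': S→∅; now ∅.
The set is empty and remains empty for the remaining 2 symbols.

∅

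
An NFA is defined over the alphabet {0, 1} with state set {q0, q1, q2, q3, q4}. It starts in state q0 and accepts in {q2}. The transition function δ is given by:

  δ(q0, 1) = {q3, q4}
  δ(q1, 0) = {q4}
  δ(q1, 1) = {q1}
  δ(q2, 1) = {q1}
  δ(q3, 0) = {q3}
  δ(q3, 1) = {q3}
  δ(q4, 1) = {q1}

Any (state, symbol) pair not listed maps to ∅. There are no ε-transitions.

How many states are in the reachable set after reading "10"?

1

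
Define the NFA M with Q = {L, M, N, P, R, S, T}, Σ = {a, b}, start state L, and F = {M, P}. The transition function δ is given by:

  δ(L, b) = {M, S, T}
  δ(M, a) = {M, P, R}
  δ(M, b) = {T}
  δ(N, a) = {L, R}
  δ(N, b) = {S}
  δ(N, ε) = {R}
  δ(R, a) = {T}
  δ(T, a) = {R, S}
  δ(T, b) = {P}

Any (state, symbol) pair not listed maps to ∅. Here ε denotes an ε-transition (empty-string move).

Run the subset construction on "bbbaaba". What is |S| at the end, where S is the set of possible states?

0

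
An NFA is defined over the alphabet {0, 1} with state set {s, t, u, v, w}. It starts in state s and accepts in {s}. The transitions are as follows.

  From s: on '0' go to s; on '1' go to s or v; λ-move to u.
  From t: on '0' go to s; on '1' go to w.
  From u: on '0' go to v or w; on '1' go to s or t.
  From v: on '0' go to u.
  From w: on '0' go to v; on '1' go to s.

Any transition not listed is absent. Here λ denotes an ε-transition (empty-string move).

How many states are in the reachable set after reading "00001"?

4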